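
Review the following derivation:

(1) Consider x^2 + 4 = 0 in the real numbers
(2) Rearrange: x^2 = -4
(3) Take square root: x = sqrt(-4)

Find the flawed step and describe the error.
Step 3: Take square root: x = sqrt(-4)

Step 3 takes the square root of -4, which is negative. In the real number system, the square root of a negative number is undefined. The equation x^2 + 4 = 0 has no real solutions. Square roots of negative numbers only exist in the complex numbers.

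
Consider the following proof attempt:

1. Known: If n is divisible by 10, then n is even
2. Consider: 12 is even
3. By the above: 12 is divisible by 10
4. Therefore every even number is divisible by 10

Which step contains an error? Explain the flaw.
Step 3: By the above: 12 is divisible by 10

Step 3 commits the fallacy of affirming the consequent. The known fact 'divisible by 10 → even' does NOT imply 'even → divisible by 10'. That would be the converse, which is false. For example, 12 is even but 12 ÷ 10 = 1.20, which is not an integer.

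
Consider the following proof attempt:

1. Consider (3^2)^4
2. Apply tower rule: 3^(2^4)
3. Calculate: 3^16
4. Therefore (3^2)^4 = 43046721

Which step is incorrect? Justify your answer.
Step 2: Apply tower rule: 3^(2^4)

Step 2 incorrectly states that (a^b)^c = a^(b^c). The correct rule is (a^b)^c = a^(b×c). The actual value is (3^2)^4 = 3^8 = 6561, not 3^16 = 43046721.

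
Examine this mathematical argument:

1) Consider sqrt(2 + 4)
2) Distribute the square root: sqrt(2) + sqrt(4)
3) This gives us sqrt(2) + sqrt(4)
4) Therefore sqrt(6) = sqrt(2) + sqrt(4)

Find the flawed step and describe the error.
Step 2: Distribute the square root: sqrt(2) + sqrt(4)

Step 2 incorrectly 'distributes' the square root over addition. The square root function does not distribute: sqrt(a + b) ≠ sqrt(a) + sqrt(b). In fact, sqrt(2 + 4) = sqrt(6) ≈ 2.4495, while sqrt(2) + sqrt(4) ≈ 3.4142.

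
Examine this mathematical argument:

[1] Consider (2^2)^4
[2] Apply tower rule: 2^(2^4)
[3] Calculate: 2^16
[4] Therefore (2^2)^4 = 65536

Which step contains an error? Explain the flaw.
Step 2: Apply tower rule: 2^(2^4)

Step 2 incorrectly states that (a^b)^c = a^(b^c). The correct rule is (a^b)^c = a^(b×c). The actual value is (2^2)^4 = 2^8 = 256, not 2^16 = 65536.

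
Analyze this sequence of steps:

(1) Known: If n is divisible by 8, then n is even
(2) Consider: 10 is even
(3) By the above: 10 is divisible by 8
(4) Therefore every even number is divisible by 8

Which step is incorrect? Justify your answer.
Step 3: By the above: 10 is divisible by 8

Step 3 commits the fallacy of affirming the consequent. The known fact 'divisible by 8 → even' does NOT imply 'even → divisible by 8'. That would be the converse, which is false. For example, 10 is even but 10 ÷ 8 = 1.25, which is not an integer.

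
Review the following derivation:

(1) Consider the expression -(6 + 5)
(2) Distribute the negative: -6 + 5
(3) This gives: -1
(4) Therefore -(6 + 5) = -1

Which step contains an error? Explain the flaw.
Step 2: Distribute the negative: -6 + 5

Step 2 incorrectly distributes the negative sign. The correct distribution is -(6 + 5) = -6 - 5 = -11. The negative must be applied to both terms, not just the first. The error treats -(6 + 5) as -6 + 5, which equals -1 instead of -11.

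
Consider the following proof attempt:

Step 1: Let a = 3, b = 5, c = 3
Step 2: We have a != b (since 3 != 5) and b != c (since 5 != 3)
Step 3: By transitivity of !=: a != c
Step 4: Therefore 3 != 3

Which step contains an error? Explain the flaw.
Step 3: By transitivity of !=: a != c

Step 3 incorrectly applies transitivity to the '!=' relation. Transitivity states: if a R b and b R c, then a R c. However, '!=' is not transitive. Counterexample: 3 != 5 and 5 != 3, but 3 = 3 (both equal 3). Transitivity holds for relations like <, <=, =, but not for !=.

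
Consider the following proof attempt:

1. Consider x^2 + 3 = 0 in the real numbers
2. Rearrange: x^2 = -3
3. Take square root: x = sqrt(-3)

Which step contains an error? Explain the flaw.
Step 3: Take square root: x = sqrt(-3)

Step 3 takes the square root of -3, which is negative. In the real number system, the square root of a negative number is undefined. The equation x^2 + 3 = 0 has no real solutions. Square roots of negative numbers only exist in the complex numbers.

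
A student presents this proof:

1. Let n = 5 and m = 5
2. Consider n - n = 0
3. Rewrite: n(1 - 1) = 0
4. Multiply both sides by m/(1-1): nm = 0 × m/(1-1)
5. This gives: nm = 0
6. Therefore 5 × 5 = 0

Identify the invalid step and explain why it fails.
Step 4: Multiply both sides by m/(1-1): nm = 0 × m/(1-1)

Step 4 multiplies both sides by m/(1-1). However, 1-1 = 0, so this is multiplication by m/0, which is undefined. We cannot multiply by an undefined expression.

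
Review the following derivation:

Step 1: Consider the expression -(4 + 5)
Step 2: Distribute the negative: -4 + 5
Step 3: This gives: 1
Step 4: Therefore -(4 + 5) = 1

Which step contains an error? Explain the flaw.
Step 2: Distribute the negative: -4 + 5

Step 2 incorrectly distributes the negative sign. The correct distribution is -(4 + 5) = -4 - 5 = -9. The negative must be applied to both terms, not just the first. The error treats -(4 + 5) as -4 + 5, which equals 1 instead of -9.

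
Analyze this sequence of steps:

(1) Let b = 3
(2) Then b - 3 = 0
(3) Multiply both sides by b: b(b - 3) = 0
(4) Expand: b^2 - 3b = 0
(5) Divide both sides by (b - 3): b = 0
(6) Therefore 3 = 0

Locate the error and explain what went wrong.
Step 5: Divide both sides by (b - 3): b = 0

Step 5 divides both sides by (b - 3). However, since b = 3, we have (b - 3) = 0. Division by zero is undefined, making this step invalid.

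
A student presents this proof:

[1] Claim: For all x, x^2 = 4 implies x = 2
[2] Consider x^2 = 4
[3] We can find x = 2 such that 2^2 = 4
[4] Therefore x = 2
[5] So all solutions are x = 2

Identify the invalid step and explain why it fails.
Step 4: Therefore x = 2

Step 4 incorrectly concludes that x = 2 is the only solution. The proof shows that x = 2 is A solution (existence), but does not show it is the ONLY solution (uniqueness). In fact, x = -2 is also a solution since (-2)^2 = 4. Finding one solution doesn't prove there are no others.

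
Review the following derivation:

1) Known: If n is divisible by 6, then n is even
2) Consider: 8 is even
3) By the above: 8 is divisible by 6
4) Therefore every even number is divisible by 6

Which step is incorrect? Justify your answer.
Step 3: By the above: 8 is divisible by 6

Step 3 commits the fallacy of affirming the consequent. The known fact 'divisible by 6 → even' does NOT imply 'even → divisible by 6'. That would be the converse, which is false. For example, 8 is even but 8 ÷ 6 = 1.33, which is not an integer.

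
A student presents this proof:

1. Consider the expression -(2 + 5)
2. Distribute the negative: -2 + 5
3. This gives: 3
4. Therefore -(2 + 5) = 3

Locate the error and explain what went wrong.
Step 2: Distribute the negative: -2 + 5

Step 2 incorrectly distributes the negative sign. The correct distribution is -(2 + 5) = -2 - 5 = -7. The negative must be applied to both terms, not just the first. The error treats -(2 + 5) as -2 + 5, which equals 3 instead of -7.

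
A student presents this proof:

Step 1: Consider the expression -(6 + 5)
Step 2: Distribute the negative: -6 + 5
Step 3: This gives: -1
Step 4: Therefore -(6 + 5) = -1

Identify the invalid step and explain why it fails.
Step 2: Distribute the negative: -6 + 5

Step 2 incorrectly distributes the negative sign. The correct distribution is -(6 + 5) = -6 - 5 = -11. The negative must be applied to both terms, not just the first. The error treats -(6 + 5) as -6 + 5, which equals -1 instead of -11.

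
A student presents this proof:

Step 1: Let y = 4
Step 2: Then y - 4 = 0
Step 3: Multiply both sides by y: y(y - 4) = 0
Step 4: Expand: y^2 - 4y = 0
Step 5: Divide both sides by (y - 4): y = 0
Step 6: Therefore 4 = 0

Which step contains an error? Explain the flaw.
Step 5: Divide both sides by (y - 4): y = 0

Step 5 divides both sides by (y - 4). However, since y = 4, we have (y - 4) = 0. Division by zero is undefined, making this step invalid.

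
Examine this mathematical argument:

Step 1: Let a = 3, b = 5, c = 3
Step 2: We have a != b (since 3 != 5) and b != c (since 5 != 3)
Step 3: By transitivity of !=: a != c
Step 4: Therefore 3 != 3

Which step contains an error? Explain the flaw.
Step 3: By transitivity of !=: a != c

Step 3 incorrectly applies transitivity to the '!=' relation. Transitivity states: if a R b and b R c, then a R c. However, '!=' is not transitive. Counterexample: 3 != 5 and 5 != 3, but 3 = 3 (both equal 3). Transitivity holds for relations like <, <=, =, but not for !=.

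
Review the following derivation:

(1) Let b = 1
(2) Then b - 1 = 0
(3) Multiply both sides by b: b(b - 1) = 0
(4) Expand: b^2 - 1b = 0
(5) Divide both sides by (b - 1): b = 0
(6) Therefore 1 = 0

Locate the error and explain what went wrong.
Step 5: Divide both sides by (b - 1): b = 0

Step 5 divides both sides by (b - 1). However, since b = 1, we have (b - 1) = 0. Division by zero is undefined, making this step invalid.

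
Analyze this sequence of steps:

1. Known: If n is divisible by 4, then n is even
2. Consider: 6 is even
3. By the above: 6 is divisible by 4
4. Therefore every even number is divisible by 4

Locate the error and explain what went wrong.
Step 3: By the above: 6 is divisible by 4

Step 3 commits the fallacy of affirming the consequent. The known fact 'divisible by 4 → even' does NOT imply 'even → divisible by 4'. That would be the converse, which is false. For example, 6 is even but 6 ÷ 4 = 1.50, which is not an integer.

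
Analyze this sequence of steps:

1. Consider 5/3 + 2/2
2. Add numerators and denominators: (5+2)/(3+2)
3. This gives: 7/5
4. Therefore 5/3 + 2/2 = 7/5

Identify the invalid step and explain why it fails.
Step 2: Add numerators and denominators: (5+2)/(3+2)

Step 2 incorrectly adds fractions by separately adding numerators and denominators. This is wrong. The correct method requires a common denominator: 5/3 + 2/2 = (5×2 + 2×3)/(3×2) = 16/6 = 8/3. The method used gives 7/5, which is different.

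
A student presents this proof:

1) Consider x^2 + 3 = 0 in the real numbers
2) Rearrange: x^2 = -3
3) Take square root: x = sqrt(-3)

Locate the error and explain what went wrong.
Step 3: Take square root: x = sqrt(-3)

Step 3 takes the square root of -3, which is negative. In the real number system, the square root of a negative number is undefined. The equation x^2 + 3 = 0 has no real solutions. Square roots of negative numbers only exist in the complex numbers.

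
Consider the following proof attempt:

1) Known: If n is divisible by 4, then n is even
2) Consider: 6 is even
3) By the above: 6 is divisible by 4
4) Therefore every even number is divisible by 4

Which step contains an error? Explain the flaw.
Step 3: By the above: 6 is divisible by 4

Step 3 commits the fallacy of affirming the consequent. The known fact 'divisible by 4 → even' does NOT imply 'even → divisible by 4'. That would be the converse, which is false. For example, 6 is even but 6 ÷ 4 = 1.50, which is not an integer.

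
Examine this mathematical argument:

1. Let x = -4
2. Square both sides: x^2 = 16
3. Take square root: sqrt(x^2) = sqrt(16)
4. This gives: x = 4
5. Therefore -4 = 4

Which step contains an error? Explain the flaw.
Step 4: This gives: x = 4

Step 4 incorrectly states that sqrt(x^2) = x. The correct identity is sqrt(x^2) = |x|. Since x = -4 < 0, we have sqrt(x^2) = |-4| = 4, not x = -4.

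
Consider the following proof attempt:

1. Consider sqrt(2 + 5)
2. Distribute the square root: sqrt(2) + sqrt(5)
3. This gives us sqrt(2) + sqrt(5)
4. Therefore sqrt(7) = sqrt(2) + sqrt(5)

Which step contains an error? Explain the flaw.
Step 2: Distribute the square root: sqrt(2) + sqrt(5)

Step 2 incorrectly 'distributes' the square root over addition. The square root function does not distribute: sqrt(a + b) ≠ sqrt(a) + sqrt(b). In fact, sqrt(2 + 5) = sqrt(7) ≈ 2.6458, while sqrt(2) + sqrt(5) ≈ 3.6503.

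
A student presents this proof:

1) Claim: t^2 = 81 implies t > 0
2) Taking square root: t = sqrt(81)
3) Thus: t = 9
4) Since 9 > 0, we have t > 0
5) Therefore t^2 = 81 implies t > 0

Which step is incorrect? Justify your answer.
Step 2: Taking square root: t = sqrt(81)

Step 2 takes the square root and assumes the positive root only. The equation t^2 = 81 actually has two solutions: t = 9 and t = -9. The proof silently assumes t > 0 without justification, then uses this assumption to conclude t > 0, which is circular. The counterexample t = -9 shows the claim is false.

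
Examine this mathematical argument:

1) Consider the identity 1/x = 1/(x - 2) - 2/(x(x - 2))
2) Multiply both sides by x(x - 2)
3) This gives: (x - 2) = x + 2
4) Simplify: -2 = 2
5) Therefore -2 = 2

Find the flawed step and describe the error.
Step 3: This gives: (x - 2) = x + 2

Step 3 makes a sign error when clearing denominators. Multiplying -2/(x(x - 2)) by x(x - 2) gives -2, not +2. The correct result is (x - 2) = x - 2, which is trivially true, not (x - 2) = x + 2. (Step 1 is a valid identity: 1/(x - 2) - 2/(x(x - 2)) = (x - 2)/(x(x - 2)) = 1/x.)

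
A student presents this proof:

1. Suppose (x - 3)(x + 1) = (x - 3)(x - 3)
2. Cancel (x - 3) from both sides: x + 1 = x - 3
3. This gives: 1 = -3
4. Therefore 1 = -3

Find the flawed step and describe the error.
Step 2: Cancel (x - 3) from both sides: x + 1 = x - 3

Step 2 cancels (x - 3) from both sides. This is only valid if (x - 3) ≠ 0, i.e., x ≠ 3. When x = 3, both sides equal zero regardless of the other factors. The correct approach requires considering x = 3 as a separate case.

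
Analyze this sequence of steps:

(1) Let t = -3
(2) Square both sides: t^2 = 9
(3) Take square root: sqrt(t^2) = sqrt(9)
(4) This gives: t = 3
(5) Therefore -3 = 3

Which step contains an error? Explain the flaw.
Step 4: This gives: t = 3

Step 4 incorrectly states that sqrt(t^2) = t. The correct identity is sqrt(t^2) = |t|. Since t = -3 < 0, we have sqrt(t^2) = |-3| = 3, not t = -3.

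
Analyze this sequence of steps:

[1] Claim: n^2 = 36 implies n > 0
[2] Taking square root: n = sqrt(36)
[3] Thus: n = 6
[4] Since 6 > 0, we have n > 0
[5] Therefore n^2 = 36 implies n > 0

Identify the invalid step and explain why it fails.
Step 2: Taking square root: n = sqrt(36)

Step 2 takes the square root and assumes the positive root only. The equation n^2 = 36 actually has two solutions: n = 6 and n = -6. The proof silently assumes n > 0 without justification, then uses this assumption to conclude n > 0, which is circular. The counterexample n = -6 shows the claim is false.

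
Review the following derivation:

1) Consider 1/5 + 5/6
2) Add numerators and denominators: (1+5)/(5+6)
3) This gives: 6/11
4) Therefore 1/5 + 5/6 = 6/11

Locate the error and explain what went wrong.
Step 2: Add numerators and denominators: (1+5)/(5+6)

Step 2 incorrectly adds fractions by separately adding numerators and denominators. This is wrong. The correct method requires a common denominator: 1/5 + 5/6 = (1×6 + 5×5)/(5×6) = 31/30 = 31/30. The method used gives 6/11, which is different.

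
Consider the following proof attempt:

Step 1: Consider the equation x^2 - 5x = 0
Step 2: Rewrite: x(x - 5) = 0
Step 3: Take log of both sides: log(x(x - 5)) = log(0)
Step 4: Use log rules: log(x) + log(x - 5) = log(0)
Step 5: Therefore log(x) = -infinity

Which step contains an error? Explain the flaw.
Step 3: Take log of both sides: log(x(x - 5)) = log(0)

Step 3 takes the logarithm of both sides, resulting in log(0) on the right side. The logarithm is only defined for positive numbers; log(0) is undefined (approaches negative infinity). This operation is invalid.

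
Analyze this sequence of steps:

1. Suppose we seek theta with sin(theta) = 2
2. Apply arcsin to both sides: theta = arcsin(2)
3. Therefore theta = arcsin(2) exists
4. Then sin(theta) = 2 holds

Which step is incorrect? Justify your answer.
Step 2: Apply arcsin to both sides: theta = arcsin(2)

Step 2 applies arcsin to 2. However, arcsin(x) is only defined for x in [-1, 1] because sin(theta) can only produce values in that range. Since |2| > 1, arcsin(2) is undefined. There is no angle whose sine equals 2.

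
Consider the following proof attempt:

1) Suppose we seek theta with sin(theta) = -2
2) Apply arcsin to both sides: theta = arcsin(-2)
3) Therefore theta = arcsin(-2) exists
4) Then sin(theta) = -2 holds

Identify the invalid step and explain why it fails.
Step 2: Apply arcsin to both sides: theta = arcsin(-2)

Step 2 applies arcsin to -2. However, arcsin(x) is only defined for x in [-1, 1] because sin(theta) can only produce values in that range. Since |-2| > 1, arcsin(-2) is undefined. There is no angle whose sine equals -2.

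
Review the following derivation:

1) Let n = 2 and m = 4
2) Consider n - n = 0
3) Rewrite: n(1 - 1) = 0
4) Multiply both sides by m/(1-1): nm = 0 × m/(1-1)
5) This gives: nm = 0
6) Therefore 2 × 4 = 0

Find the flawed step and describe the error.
Step 4: Multiply both sides by m/(1-1): nm = 0 × m/(1-1)

Step 4 multiplies both sides by m/(1-1). However, 1-1 = 0, so this is multiplication by m/0, which is undefined. We cannot multiply by an undefined expression.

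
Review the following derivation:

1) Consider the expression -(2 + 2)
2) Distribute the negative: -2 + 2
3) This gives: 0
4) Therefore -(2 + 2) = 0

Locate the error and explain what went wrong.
Step 2: Distribute the negative: -2 + 2

Step 2 incorrectly distributes the negative sign. The correct distribution is -(2 + 2) = -2 - 2 = -4. The negative must be applied to both terms, not just the first. The error treats -(2 + 2) as -2 + 2, which equals 0 instead of -4.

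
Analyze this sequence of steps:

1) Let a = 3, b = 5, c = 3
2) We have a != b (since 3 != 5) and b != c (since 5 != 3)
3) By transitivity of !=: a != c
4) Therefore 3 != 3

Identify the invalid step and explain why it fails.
Step 3: By transitivity of !=: a != c

Step 3 incorrectly applies transitivity to the '!=' relation. Transitivity states: if a R b and b R c, then a R c. However, '!=' is not transitive. Counterexample: 3 != 5 and 5 != 3, but 3 = 3 (both equal 3). Transitivity holds for relations like <, <=, =, but not for !=.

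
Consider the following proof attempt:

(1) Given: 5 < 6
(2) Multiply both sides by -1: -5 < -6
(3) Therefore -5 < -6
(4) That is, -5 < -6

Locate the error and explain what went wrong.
Step 2: Multiply both sides by -1: -5 < -6

Step 2 multiplies both sides by -1 but fails to reverse the inequality sign. When multiplying (or dividing) an inequality by a negative number, the direction must be reversed. Since 5 < 6, we should get -5 > -6, i.e., -5 > -6.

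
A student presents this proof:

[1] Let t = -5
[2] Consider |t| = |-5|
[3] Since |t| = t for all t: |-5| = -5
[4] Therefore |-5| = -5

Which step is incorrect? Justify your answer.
Step 3: Since |t| = t for all t: |-5| = -5

Step 3 incorrectly states that |t| = t for all t. The correct definition is |t| = t when t >= 0, and |t| = -t when t < 0. Since -5 < 0, we have |-5| = -(-5) = 5, not -5.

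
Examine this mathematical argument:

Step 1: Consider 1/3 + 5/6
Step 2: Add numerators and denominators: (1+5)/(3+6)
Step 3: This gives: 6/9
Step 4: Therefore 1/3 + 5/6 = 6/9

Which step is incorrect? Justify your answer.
Step 2: Add numerators and denominators: (1+5)/(3+6)

Step 2 incorrectly adds fractions by separately adding numerators and denominators. This is wrong. The correct method requires a common denominator: 1/3 + 5/6 = (1×6 + 5×3)/(3×6) = 21/18 = 7/6. The method used gives 6/9, which is different.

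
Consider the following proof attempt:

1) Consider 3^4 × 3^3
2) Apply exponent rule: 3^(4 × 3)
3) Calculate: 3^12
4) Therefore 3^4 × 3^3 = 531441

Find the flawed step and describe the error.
Step 2: Apply exponent rule: 3^(4 × 3)

Step 2 incorrectly states that a^b × a^c = a^(b×c). The correct rule is a^b × a^c = a^(b+c). The actual value is 3^4 × 3^3 = 3^7 = 2187, not 3^12 = 531441.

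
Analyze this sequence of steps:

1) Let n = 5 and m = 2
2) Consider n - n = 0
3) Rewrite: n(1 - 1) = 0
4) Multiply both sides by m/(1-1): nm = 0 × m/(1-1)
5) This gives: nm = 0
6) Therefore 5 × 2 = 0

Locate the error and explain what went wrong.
Step 4: Multiply both sides by m/(1-1): nm = 0 × m/(1-1)

Step 4 multiplies both sides by m/(1-1). However, 1-1 = 0, so this is multiplication by m/0, which is undefined. We cannot multiply by an undefined expression.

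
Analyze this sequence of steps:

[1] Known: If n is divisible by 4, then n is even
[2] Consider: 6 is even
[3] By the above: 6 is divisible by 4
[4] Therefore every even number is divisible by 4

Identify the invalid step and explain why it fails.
Step 3: By the above: 6 is divisible by 4

Step 3 commits the fallacy of affirming the consequent. The known fact 'divisible by 4 → even' does NOT imply 'even → divisible by 4'. That would be the converse, which is false. For example, 6 is even but 6 ÷ 4 = 1.50, which is not an integer.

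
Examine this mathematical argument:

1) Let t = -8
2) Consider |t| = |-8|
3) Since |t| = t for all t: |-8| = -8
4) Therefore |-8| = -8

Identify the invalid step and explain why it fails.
Step 3: Since |t| = t for all t: |-8| = -8

Step 3 incorrectly states that |t| = t for all t. The correct definition is |t| = t when t >= 0, and |t| = -t when t < 0. Since -8 < 0, we have |-8| = -(-8) = 8, not -8.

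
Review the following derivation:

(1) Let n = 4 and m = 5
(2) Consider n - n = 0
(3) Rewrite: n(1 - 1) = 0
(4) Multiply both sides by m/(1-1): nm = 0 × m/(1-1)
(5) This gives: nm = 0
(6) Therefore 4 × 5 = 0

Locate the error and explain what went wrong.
Step 4: Multiply both sides by m/(1-1): nm = 0 × m/(1-1)

Step 4 multiplies both sides by m/(1-1). However, 1-1 = 0, so this is multiplication by m/0, which is undefined. We cannot multiply by an undefined expression.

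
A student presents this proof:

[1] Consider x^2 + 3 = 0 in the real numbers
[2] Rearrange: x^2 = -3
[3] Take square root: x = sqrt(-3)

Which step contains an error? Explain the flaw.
Step 3: Take square root: x = sqrt(-3)

Step 3 takes the square root of -3, which is negative. In the real number system, the square root of a negative number is undefined. The equation x^2 + 3 = 0 has no real solutions. Square roots of negative numbers only exist in the complex numbers.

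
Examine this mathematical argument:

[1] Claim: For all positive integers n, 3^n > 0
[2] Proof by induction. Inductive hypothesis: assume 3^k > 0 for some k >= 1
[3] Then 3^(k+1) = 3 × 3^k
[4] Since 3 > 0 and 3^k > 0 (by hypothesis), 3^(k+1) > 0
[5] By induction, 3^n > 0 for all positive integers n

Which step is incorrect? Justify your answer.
Step 5: By induction, 3^n > 0 for all positive integers n

Step 5 concludes the proof by induction, but no base case was ever established. A valid induction proof requires: (1) a base case proving 3^1 > 0, and (2) an inductive step showing IF 3^k > 0 THEN 3^(k+1) > 0. Steps 2-4 correctly establish the inductive step, but without the base case the conclusion in step 5 does not follow.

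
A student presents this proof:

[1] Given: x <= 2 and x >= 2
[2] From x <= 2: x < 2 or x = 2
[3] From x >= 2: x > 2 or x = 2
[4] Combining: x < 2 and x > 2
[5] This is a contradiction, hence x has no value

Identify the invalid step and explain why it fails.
Step 4: Combining: x < 2 and x > 2

Step 4 incorrectly combines the conditions. From x <= 2 and x >= 2, the intersection is x = 2. The error treats the 'or' cases as 'and' requirements. The correct conclusion is that x = 2 is the unique solution, not that no solution exists.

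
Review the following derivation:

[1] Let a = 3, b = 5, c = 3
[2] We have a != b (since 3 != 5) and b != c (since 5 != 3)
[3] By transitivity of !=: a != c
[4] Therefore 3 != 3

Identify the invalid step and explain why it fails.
Step 3: By transitivity of !=: a != c

Step 3 incorrectly applies transitivity to the '!=' relation. Transitivity states: if a R b and b R c, then a R c. However, '!=' is not transitive. Counterexample: 3 != 5 and 5 != 3, but 3 = 3 (both equal 3). Transitivity holds for relations like <, <=, =, but not for !=.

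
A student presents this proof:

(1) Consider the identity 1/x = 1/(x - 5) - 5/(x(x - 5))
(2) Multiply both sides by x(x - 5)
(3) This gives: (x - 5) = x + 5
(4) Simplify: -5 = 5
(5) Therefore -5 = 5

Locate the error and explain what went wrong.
Step 3: This gives: (x - 5) = x + 5

Step 3 makes a sign error when clearing denominators. Multiplying -5/(x(x - 5)) by x(x - 5) gives -5, not +5. The correct result is (x - 5) = x - 5, which is trivially true, not (x - 5) = x + 5. (Step 1 is a valid identity: 1/(x - 5) - 5/(x(x - 5)) = (x - 5)/(x(x - 5)) = 1/x.)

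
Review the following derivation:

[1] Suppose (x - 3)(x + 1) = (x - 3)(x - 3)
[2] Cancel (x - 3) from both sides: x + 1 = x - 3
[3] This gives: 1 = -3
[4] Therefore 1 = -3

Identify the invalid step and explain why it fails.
Step 2: Cancel (x - 3) from both sides: x + 1 = x - 3

Step 2 cancels (x - 3) from both sides. This is only valid if (x - 3) ≠ 0, i.e., x ≠ 3. When x = 3, both sides equal zero regardless of the other factors. The correct approach requires considering x = 3 as a separate case.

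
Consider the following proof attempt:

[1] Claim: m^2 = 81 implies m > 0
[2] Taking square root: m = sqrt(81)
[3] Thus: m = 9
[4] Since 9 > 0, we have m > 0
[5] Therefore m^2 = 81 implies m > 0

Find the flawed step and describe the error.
Step 2: Taking square root: m = sqrt(81)

Step 2 takes the square root and assumes the positive root only. The equation m^2 = 81 actually has two solutions: m = 9 and m = -9. The proof silently assumes m > 0 without justification, then uses this assumption to conclude m > 0, which is circular. The counterexample m = -9 shows the claim is false.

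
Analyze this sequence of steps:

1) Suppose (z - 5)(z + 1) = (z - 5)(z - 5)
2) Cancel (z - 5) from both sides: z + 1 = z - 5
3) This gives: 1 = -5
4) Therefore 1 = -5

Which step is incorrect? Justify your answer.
Step 2: Cancel (z - 5) from both sides: z + 1 = z - 5

Step 2 cancels (z - 5) from both sides. This is only valid if (z - 5) ≠ 0, i.e., z ≠ 5. When z = 5, both sides equal zero regardless of the other factors. The correct approach requires considering z = 5 as a separate case.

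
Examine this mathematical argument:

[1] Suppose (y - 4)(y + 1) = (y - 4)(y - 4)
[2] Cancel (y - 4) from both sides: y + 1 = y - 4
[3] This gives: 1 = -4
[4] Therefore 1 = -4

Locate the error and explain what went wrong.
Step 2: Cancel (y - 4) from both sides: y + 1 = y - 4

Step 2 cancels (y - 4) from both sides. This is only valid if (y - 4) ≠ 0, i.e., y ≠ 4. When y = 4, both sides equal zero regardless of the other factors. The correct approach requires considering y = 4 as a separate case.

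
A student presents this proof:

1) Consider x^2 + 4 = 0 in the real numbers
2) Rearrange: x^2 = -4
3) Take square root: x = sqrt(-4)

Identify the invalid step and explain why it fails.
Step 3: Take square root: x = sqrt(-4)

Step 3 takes the square root of -4, which is negative. In the real number system, the square root of a negative number is undefined. The equation x^2 + 4 = 0 has no real solutions. Square roots of negative numbers only exist in the complex numbers.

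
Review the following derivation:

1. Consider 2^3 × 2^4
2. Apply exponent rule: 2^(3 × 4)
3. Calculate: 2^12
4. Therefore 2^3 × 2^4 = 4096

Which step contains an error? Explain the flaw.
Step 2: Apply exponent rule: 2^(3 × 4)

Step 2 incorrectly states that a^b × a^c = a^(b×c). The correct rule is a^b × a^c = a^(b+c). The actual value is 2^3 × 2^4 = 2^7 = 128, not 2^12 = 4096.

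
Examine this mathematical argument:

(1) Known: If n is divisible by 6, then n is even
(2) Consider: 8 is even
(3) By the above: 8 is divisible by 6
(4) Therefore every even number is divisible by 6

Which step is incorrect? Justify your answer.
Step 3: By the above: 8 is divisible by 6

Step 3 commits the fallacy of affirming the consequent. The known fact 'divisible by 6 → even' does NOT imply 'even → divisible by 6'. That would be the converse, which is false. For example, 8 is even but 8 ÷ 6 = 1.33, which is not an integer.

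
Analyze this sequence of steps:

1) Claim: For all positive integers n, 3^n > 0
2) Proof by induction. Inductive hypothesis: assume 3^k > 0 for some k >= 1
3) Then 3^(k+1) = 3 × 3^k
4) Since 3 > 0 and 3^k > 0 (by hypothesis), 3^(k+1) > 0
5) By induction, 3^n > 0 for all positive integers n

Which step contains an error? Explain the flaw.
Step 5: By induction, 3^n > 0 for all positive integers n

Step 5 concludes the proof by induction, but no base case was ever established. A valid induction proof requires: (1) a base case proving 3^1 > 0, and (2) an inductive step showing IF 3^k > 0 THEN 3^(k+1) > 0. Steps 2-4 correctly establish the inductive step, but without the base case the conclusion in step 5 does not follow.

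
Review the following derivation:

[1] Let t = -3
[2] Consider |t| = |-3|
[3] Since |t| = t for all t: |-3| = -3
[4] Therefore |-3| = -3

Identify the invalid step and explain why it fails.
Step 3: Since |t| = t for all t: |-3| = -3

Step 3 incorrectly states that |t| = t for all t. The correct definition is |t| = t when t >= 0, and |t| = -t when t < 0. Since -3 < 0, we have |-3| = -(-3) = 3, not -3.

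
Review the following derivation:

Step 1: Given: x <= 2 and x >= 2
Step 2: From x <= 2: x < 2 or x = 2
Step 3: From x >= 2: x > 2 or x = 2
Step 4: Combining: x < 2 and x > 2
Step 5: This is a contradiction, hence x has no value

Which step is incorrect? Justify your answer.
Step 4: Combining: x < 2 and x > 2

Step 4 incorrectly combines the conditions. From x <= 2 and x >= 2, the intersection is x = 2. The error treats the 'or' cases as 'and' requirements. The correct conclusion is that x = 2 is the unique solution, not that no solution exists.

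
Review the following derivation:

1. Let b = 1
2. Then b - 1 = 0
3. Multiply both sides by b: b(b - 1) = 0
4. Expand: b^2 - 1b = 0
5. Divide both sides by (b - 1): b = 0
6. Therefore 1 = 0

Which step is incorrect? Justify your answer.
Step 5: Divide both sides by (b - 1): b = 0

Step 5 divides both sides by (b - 1). However, since b = 1, we have (b - 1) = 0. Division by zero is undefined, making this step invalid.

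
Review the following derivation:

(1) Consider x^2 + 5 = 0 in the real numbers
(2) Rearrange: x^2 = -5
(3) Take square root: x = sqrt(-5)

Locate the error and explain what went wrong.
Step 3: Take square root: x = sqrt(-5)

Step 3 takes the square root of -5, which is negative. In the real number system, the square root of a negative number is undefined. The equation x^2 + 5 = 0 has no real solutions. Square roots of negative numbers only exist in the complex numbers.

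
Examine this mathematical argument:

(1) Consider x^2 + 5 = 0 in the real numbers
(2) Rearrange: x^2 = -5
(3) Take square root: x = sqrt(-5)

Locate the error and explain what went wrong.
Step 3: Take square root: x = sqrt(-5)

Step 3 takes the square root of -5, which is negative. In the real number system, the square root of a negative number is undefined. The equation x^2 + 5 = 0 has no real solutions. Square roots of negative numbers only exist in the complex numbers.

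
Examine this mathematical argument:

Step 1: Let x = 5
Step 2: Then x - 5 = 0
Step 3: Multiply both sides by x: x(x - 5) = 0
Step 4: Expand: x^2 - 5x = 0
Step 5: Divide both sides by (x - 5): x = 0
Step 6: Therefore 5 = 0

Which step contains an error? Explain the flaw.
Step 5: Divide both sides by (x - 5): x = 0

Step 5 divides both sides by (x - 5). However, since x = 5, we have (x - 5) = 0. Division by zero is undefined, making this step invalid.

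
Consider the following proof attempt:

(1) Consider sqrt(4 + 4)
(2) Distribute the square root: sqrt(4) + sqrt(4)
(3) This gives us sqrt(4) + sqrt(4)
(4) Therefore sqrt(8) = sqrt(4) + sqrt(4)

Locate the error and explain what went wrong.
Step 2: Distribute the square root: sqrt(4) + sqrt(4)

Step 2 incorrectly 'distributes' the square root over addition. The square root function does not distribute: sqrt(a + b) ≠ sqrt(a) + sqrt(b). In fact, sqrt(4 + 4) = sqrt(8) ≈ 2.8284, while sqrt(4) + sqrt(4) ≈ 4.0000.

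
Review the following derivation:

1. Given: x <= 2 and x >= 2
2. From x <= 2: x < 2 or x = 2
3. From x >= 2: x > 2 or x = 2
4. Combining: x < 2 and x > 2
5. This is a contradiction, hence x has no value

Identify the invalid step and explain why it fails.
Step 4: Combining: x < 2 and x > 2

Step 4 incorrectly combines the conditions. From x <= 2 and x >= 2, the intersection is x = 2. The error treats the 'or' cases as 'and' requirements. The correct conclusion is that x = 2 is the unique solution, not that no solution exists.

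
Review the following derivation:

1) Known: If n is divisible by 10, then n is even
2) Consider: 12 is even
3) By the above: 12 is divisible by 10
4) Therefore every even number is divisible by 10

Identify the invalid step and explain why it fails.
Step 3: By the above: 12 is divisible by 10

Step 3 commits the fallacy of affirming the consequent. The known fact 'divisible by 10 → even' does NOT imply 'even → divisible by 10'. That would be the converse, which is false. For example, 12 is even but 12 ÷ 10 = 1.20, which is not an integer.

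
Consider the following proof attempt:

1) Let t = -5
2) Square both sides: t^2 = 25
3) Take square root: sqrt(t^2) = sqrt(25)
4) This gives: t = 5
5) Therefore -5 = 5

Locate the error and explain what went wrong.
Step 4: This gives: t = 5

Step 4 incorrectly states that sqrt(t^2) = t. The correct identity is sqrt(t^2) = |t|. Since t = -5 < 0, we have sqrt(t^2) = |-5| = 5, not t = -5.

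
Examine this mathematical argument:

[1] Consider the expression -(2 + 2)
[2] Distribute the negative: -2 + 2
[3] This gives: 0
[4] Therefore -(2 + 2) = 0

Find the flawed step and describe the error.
Step 2: Distribute the negative: -2 + 2

Step 2 incorrectly distributes the negative sign. The correct distribution is -(2 + 2) = -2 - 2 = -4. The negative must be applied to both terms, not just the first. The error treats -(2 + 2) as -2 + 2, which equals 0 instead of -4.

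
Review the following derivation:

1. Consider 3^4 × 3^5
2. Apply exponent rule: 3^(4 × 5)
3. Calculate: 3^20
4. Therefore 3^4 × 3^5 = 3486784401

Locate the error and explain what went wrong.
Step 2: Apply exponent rule: 3^(4 × 5)

Step 2 incorrectly states that a^b × a^c = a^(b×c). The correct rule is a^b × a^c = a^(b+c). The actual value is 3^4 × 3^5 = 3^9 = 19683, not 3^20 = 3486784401.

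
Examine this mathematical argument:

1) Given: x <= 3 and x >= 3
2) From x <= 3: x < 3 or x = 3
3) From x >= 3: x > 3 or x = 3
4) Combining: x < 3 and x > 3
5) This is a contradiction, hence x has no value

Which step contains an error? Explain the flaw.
Step 4: Combining: x < 3 and x > 3

Step 4 incorrectly combines the conditions. From x <= 3 and x >= 3, the intersection is x = 3. The error treats the 'or' cases as 'and' requirements. The correct conclusion is that x = 3 is the unique solution, not that no solution exists.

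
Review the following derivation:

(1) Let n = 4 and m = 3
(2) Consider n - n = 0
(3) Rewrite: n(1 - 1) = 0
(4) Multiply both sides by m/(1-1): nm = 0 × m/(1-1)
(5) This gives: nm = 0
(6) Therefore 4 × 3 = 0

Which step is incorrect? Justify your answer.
Step 4: Multiply both sides by m/(1-1): nm = 0 × m/(1-1)

Step 4 multiplies both sides by m/(1-1). However, 1-1 = 0, so this is multiplication by m/0, which is undefined. We cannot multiply by an undefined expression.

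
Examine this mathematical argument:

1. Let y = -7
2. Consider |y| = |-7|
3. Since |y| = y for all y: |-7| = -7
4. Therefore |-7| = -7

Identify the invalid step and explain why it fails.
Step 3: Since |y| = y for all y: |-7| = -7

Step 3 incorrectly states that |y| = y for all y. The correct definition is |y| = y when y >= 0, and |y| = -y when y < 0. Since -7 < 0, we have |-7| = -(-7) = 7, not -7.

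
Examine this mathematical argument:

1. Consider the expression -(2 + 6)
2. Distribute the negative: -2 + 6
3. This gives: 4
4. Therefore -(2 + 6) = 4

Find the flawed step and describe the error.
Step 2: Distribute the negative: -2 + 6

Step 2 incorrectly distributes the negative sign. The correct distribution is -(2 + 6) = -2 - 6 = -8. The negative must be applied to both terms, not just the first. The error treats -(2 + 6) as -2 + 6, which equals 4 instead of -8.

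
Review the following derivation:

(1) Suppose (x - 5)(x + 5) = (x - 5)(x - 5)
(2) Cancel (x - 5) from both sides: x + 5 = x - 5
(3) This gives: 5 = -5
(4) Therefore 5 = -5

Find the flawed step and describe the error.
Step 2: Cancel (x - 5) from both sides: x + 5 = x - 5

Step 2 cancels (x - 5) from both sides. This is only valid if (x - 5) ≠ 0, i.e., x ≠ 5. When x = 5, both sides equal zero regardless of the other factors. The correct approach requires considering x = 5 as a separate case.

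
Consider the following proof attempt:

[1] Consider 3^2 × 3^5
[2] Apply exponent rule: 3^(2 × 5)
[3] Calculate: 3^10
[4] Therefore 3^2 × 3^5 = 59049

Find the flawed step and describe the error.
Step 2: Apply exponent rule: 3^(2 × 5)

Step 2 incorrectly states that a^b × a^c = a^(b×c). The correct rule is a^b × a^c = a^(b+c). The actual value is 3^2 × 3^5 = 3^7 = 2187, not 3^10 = 59049.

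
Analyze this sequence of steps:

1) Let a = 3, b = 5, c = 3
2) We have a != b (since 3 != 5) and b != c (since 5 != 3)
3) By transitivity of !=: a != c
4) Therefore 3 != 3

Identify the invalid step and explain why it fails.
Step 3: By transitivity of !=: a != c

Step 3 incorrectly applies transitivity to the '!=' relation. Transitivity states: if a R b and b R c, then a R c. However, '!=' is not transitive. Counterexample: 3 != 5 and 5 != 3, but 3 = 3 (both equal 3). Transitivity holds for relations like <, <=, =, but not for !=.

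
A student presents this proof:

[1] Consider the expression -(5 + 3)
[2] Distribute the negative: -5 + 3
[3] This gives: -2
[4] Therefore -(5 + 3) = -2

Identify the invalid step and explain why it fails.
Step 2: Distribute the negative: -5 + 3

Step 2 incorrectly distributes the negative sign. The correct distribution is -(5 + 3) = -5 - 3 = -8. The negative must be applied to both terms, not just the first. The error treats -(5 + 3) as -5 + 3, which equals -2 instead of -8.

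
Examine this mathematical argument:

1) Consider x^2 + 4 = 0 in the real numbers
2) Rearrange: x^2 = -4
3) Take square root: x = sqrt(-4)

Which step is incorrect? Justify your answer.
Step 3: Take square root: x = sqrt(-4)

Step 3 takes the square root of -4, which is negative. In the real number system, the square root of a negative number is undefined. The equation x^2 + 4 = 0 has no real solutions. Square roots of negative numbers only exist in the complex numbers.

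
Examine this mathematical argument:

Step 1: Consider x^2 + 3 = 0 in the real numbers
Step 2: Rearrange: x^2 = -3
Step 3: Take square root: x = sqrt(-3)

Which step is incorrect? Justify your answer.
Step 3: Take square root: x = sqrt(-3)

Step 3 takes the square root of -3, which is negative. In the real number system, the square root of a negative number is undefined. The equation x^2 + 3 = 0 has no real solutions. Square roots of negative numbers only exist in the complex numbers.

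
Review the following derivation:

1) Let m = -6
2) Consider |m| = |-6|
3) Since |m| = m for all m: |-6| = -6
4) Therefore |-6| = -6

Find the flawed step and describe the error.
Step 3: Since |m| = m for all m: |-6| = -6

Step 3 incorrectly states that |m| = m for all m. The correct definition is |m| = m when m >= 0, and |m| = -m when m < 0. Since -6 < 0, we have |-6| = -(-6) = 6, not -6.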